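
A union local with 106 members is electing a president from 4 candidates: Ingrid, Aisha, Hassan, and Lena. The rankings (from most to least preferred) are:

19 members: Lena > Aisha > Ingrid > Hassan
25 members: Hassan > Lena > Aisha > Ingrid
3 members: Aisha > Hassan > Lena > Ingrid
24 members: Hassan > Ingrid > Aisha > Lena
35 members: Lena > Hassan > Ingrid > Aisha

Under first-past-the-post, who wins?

Lena

First-place votes: Ingrid 0, Aisha 3, Hassan 49, Lena 54.
Lena has the most first-place votes.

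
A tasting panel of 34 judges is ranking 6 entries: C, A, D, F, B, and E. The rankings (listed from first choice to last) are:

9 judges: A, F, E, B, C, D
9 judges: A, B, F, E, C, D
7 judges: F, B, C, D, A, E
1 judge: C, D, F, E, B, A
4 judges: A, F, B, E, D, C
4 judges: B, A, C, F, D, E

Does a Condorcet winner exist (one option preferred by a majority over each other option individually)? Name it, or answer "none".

A

A vs C: 26–8 for A.
A vs D: 26–8 for A.
A vs F: 26–8 for A.
A vs B: 22–12 for A.
A vs E: 33–1 for A.
A beats every other option head-to-head.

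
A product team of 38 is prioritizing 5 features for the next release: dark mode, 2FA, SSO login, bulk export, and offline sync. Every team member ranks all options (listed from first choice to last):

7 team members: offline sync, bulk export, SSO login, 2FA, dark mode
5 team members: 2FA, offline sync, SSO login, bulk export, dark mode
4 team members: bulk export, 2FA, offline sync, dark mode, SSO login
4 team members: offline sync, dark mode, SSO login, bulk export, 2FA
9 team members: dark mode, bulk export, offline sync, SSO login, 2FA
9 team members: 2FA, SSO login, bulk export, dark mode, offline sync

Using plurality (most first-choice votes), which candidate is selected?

First-place votes: dark mode 9, 2FA 14, SSO login 0, bulk export 4, offline sync 11.
2FA has the most first-place votes.

2FA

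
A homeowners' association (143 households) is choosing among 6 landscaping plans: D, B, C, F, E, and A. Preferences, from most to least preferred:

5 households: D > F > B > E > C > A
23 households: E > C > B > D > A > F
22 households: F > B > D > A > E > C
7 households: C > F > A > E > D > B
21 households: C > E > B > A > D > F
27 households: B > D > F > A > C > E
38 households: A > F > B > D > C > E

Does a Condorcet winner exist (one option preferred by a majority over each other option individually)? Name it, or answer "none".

Checking pairwise contests:
B beats D 131–12.
F beats B 72–71.
D beats C 92–51.
D beats F 76–67.
D beats E 92–51.
D beats A 77–66.
Every option loses at least one head-to-head, so there is no Condorcet winner.

none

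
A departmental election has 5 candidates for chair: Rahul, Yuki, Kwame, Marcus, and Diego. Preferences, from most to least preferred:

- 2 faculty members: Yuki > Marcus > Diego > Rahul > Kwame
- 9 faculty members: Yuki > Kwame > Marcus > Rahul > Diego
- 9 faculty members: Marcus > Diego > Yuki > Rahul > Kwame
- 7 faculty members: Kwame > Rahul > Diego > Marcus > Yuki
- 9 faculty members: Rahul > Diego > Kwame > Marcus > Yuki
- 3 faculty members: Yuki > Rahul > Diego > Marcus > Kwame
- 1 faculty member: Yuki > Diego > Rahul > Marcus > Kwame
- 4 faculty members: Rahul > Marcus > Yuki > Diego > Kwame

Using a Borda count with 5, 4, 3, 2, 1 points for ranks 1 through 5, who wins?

Rahul

Rahul: 2·2 + 9·2 + 9·2 + 7·4 + 9·5 + 3·4 + 1·3 + 4·5 = 148
Yuki: 2·5 + 9·5 + 9·3 + 7·1 + 9·1 + 3·5 + 1·5 + 4·3 = 130
Kwame: 2·1 + 9·4 + 9·1 + 7·5 + 9·3 + 3·1 + 1·1 + 4·1 = 117
Marcus: 2·4 + 9·3 + 9·5 + 7·2 + 9·2 + 3·2 + 1·2 + 4·4 = 136
Diego: 2·3 + 9·1 + 9·4 + 7·3 + 9·4 + 3·3 + 1·4 + 4·2 = 129
Rahul has the highest Borda score (148).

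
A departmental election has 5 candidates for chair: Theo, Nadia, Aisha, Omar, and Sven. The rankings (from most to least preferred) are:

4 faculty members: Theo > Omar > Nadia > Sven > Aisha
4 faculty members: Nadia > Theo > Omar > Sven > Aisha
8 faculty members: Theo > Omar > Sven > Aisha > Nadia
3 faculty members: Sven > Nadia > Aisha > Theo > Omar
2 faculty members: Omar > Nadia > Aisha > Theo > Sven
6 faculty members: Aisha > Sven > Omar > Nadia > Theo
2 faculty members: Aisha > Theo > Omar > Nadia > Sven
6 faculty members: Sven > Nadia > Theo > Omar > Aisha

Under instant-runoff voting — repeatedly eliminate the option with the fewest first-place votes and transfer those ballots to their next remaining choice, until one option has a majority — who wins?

Round 1: Theo 12, Nadia 4, Aisha 8, Omar 2, Sven 9. Eliminate Omar.
Round 2: Theo 12, Nadia 6, Aisha 8, Sven 9. Eliminate Nadia.
Round 3: Theo 16, Aisha 10, Sven 9. Eliminate Sven.
Round 4: Theo 22, Aisha 13. Theo has a majority.

Theo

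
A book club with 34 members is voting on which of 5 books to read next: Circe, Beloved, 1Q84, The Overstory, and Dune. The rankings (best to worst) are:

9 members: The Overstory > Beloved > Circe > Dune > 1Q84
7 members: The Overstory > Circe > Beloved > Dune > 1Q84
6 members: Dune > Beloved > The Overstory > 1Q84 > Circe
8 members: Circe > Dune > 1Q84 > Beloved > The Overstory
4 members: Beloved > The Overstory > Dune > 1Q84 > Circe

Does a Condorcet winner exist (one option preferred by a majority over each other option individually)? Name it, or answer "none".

Beloved

Beloved vs Circe: 19–15 for Beloved.
Beloved vs 1Q84: 26–8 for Beloved.
Beloved vs The Overstory: 18–16 for Beloved.
Beloved vs Dune: 20–14 for Beloved.
Beloved beats every other option head-to-head.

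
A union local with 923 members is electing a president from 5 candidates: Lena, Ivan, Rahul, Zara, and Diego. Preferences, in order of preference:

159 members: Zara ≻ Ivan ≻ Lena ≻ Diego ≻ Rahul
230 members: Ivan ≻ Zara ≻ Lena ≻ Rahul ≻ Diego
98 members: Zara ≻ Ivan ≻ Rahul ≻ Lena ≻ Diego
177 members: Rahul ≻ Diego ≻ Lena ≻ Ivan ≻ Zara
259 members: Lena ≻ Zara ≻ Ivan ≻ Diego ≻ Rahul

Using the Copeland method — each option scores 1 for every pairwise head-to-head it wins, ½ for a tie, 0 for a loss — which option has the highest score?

Lena: beats Rahul and Diego; loses to Ivan and Zara → score 2.
Ivan: beats Lena, Rahul, and Diego; loses to Zara → score 3.
Rahul: beats Diego; loses to Lena, Ivan, and Zara → score 1.
Zara: beats Lena, Ivan, Rahul, and Diego → score 4.
Diego: loses to Lena, Ivan, Rahul, and Zara → score 0.
Zara has the best pairwise record.

Zara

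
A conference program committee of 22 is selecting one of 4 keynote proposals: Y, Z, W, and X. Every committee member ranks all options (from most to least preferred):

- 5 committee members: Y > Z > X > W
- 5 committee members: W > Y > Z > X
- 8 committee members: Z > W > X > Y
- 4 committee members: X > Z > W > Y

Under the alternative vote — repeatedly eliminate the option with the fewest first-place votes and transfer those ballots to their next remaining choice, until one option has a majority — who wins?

Round 1: Y 5, Z 8, W 5, X 4. Eliminate X.
Round 2: Y 5, Z 12, W 5. Z has a majority.

Z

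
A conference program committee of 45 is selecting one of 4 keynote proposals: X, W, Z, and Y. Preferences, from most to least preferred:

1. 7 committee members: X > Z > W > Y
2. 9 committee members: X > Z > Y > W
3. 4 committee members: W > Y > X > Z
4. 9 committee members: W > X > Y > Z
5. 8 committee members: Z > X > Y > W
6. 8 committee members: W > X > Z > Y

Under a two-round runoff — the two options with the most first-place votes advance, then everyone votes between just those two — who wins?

X

Round 1 first-place votes: X 16, W 21, Z 8, Y 0.
W and X advance.
Runoff: W is preferred to X by 21 voters; X by 24.
X wins the runoff.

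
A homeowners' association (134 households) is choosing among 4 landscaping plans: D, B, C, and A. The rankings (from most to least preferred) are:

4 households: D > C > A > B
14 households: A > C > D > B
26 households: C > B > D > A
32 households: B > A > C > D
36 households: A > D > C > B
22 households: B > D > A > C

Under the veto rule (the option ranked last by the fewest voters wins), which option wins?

Last-place votes: D 32, B 54, C 22, A 26.
C is ranked last by the fewest voters, so C wins.

C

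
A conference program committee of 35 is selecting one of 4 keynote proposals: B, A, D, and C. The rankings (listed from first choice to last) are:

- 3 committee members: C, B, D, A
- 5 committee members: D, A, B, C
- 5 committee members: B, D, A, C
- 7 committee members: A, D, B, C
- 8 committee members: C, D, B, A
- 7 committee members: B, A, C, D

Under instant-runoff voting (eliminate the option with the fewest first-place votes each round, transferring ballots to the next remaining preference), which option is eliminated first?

Round 1: B 12, A 7, D 5, C 11. Eliminate D.

D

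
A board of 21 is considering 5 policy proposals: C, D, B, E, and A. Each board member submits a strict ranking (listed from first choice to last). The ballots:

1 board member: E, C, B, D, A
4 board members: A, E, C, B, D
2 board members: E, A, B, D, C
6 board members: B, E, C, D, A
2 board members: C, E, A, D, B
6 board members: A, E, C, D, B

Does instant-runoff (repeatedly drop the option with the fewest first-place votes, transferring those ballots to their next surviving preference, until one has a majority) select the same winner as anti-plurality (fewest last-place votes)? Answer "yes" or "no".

no

Instant-runoff — R1 C 2, D 0, B 6, E 3, A 10 (D out); R2 C 2, B 6, E 3, A 10 (C out); R3 B 6, E 5, A 10 (E out); R4 B 7, A 14 (A winner). Winner: A.
Anti-plurality — last-place votes: C 2, D 4, B 8, E 0, A 7. Winner: E.
The two methods disagree.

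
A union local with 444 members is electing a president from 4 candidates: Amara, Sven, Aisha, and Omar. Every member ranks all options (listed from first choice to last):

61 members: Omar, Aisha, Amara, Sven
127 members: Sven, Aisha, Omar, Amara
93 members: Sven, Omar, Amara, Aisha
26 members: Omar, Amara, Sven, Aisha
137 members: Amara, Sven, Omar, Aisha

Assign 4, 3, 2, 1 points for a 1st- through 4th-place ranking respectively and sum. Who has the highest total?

Amara: 61·2 + 127·1 + 93·2 + 26·3 + 137·4 = 1061
Sven: 61·1 + 127·4 + 93·4 + 26·2 + 137·3 = 1404
Aisha: 61·3 + 127·3 + 93·1 + 26·1 + 137·1 = 820
Omar: 61·4 + 127·2 + 93·3 + 26·4 + 137·2 = 1155
Sven has the highest Borda score (1404).

Sven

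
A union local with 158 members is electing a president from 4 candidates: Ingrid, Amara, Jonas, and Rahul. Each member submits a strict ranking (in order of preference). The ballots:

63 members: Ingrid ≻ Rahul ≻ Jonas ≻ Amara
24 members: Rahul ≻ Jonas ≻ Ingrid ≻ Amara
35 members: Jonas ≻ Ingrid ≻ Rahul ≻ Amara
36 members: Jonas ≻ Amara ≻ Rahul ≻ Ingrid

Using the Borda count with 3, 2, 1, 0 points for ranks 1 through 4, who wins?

Ingrid: 63·3 + 24·1 + 35·2 + 36·0 = 283
Amara: 63·0 + 24·0 + 35·0 + 36·2 = 72
Jonas: 63·1 + 24·2 + 35·3 + 36·3 = 324
Rahul: 63·2 + 24·3 + 35·1 + 36·1 = 269
Jonas has the highest Borda score (324).

Jonas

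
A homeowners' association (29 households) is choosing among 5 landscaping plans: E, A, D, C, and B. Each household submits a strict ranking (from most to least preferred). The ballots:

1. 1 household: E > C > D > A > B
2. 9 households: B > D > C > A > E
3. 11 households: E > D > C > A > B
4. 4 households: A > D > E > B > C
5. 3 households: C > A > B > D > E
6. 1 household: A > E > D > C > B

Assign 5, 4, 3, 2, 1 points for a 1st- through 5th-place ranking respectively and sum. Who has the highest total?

D

E: 1·5 + 9·1 + 11·5 + 4·3 + 3·1 + 1·4 = 88
A: 1·2 + 9·2 + 11·2 + 4·5 + 3·4 + 1·5 = 79
D: 1·3 + 9·4 + 11·4 + 4·4 + 3·2 + 1·3 = 108
C: 1·4 + 9·3 + 11·3 + 4·1 + 3·5 + 1·2 = 85
B: 1·1 + 9·5 + 11·1 + 4·2 + 3·3 + 1·1 = 75
D has the highest Borda score (108).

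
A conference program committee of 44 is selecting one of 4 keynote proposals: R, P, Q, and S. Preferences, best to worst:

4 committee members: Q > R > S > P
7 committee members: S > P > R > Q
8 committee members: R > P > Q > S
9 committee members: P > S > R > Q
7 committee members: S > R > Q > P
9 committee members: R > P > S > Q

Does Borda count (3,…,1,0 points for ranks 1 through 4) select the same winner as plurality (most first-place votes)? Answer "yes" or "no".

yes

Borda — scores: R 89, P 75, Q 27, S 73. Winner: R.
Plurality — first-place votes: R 17, P 9, Q 4, S 14. Winner: R.
The two methods agree.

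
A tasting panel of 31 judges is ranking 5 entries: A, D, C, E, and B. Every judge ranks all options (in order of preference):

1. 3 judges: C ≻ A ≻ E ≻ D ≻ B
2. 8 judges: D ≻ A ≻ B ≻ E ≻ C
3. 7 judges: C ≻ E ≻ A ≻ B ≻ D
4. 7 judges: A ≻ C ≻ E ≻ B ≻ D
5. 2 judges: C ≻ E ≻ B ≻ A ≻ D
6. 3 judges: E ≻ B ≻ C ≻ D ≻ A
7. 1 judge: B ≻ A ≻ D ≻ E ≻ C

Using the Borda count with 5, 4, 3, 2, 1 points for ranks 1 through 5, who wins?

A: 3·4 + 8·4 + 7·3 + 7·5 + 2·2 + 3·1 + 1·4 = 111
D: 3·2 + 8·5 + 7·1 + 7·1 + 2·1 + 3·2 + 1·3 = 71
C: 3·5 + 8·1 + 7·5 + 7·4 + 2·5 + 3·3 + 1·1 = 106
E: 3·3 + 8·2 + 7·4 + 7·3 + 2·4 + 3·5 + 1·2 = 99
B: 3·1 + 8·3 + 7·2 + 7·2 + 2·3 + 3·4 + 1·5 = 78
A has the highest Borda score (111).

A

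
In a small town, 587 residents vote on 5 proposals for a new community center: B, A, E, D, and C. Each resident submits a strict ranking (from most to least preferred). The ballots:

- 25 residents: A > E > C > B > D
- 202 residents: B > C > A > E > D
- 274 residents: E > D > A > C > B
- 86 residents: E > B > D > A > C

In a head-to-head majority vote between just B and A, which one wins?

Voters preferring B to A: 288; preferring A to B: 299.
A wins the head-to-head.

A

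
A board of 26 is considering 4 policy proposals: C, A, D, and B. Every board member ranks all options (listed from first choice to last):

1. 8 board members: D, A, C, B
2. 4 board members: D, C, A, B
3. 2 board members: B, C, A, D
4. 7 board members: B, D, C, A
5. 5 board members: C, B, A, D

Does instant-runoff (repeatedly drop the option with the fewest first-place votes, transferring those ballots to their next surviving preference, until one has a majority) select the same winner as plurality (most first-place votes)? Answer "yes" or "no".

Instant-runoff — R1 C 5, A 0, D 12, B 9 (A out); R2 C 5, D 12, B 9 (C out); R3 D 12, B 14 (B winner). Winner: B.
Plurality — first-place votes: C 5, A 0, D 12, B 9. Winner: D.
The two methods disagree.

no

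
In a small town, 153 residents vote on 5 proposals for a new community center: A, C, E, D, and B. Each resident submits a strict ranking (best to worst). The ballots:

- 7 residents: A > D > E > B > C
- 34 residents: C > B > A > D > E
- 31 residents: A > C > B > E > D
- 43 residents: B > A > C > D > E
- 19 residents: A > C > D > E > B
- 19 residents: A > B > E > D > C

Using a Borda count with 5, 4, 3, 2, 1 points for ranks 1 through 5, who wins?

A

A: 7·5 + 34·3 + 31·5 + 43·4 + 19·5 + 19·5 = 654
C: 7·1 + 34·5 + 31·4 + 43·3 + 19·4 + 19·1 = 525
E: 7·3 + 34·1 + 31·2 + 43·1 + 19·2 + 19·3 = 255
D: 7·4 + 34·2 + 31·1 + 43·2 + 19·3 + 19·2 = 308
B: 7·2 + 34·4 + 31·3 + 43·5 + 19·1 + 19·4 = 553
A has the highest Borda score (654).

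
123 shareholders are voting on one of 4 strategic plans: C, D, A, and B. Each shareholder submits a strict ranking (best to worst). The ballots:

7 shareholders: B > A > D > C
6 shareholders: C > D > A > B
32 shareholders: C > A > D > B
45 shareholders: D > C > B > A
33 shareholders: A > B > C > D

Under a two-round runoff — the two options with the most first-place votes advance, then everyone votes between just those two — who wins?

Round 1 first-place votes: C 38, D 45, A 33, B 7.
D and C advance.
Runoff: D is preferred to C by 52 voters; C by 71.
C wins the runoff.

C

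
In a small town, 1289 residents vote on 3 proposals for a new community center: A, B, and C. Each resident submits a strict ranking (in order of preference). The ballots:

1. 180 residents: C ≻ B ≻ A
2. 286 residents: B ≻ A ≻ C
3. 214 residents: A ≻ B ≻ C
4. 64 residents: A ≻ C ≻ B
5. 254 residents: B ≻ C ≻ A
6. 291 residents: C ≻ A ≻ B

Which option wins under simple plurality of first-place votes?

B

First-place votes: A 278, B 540, C 471.
B has the most first-place votes.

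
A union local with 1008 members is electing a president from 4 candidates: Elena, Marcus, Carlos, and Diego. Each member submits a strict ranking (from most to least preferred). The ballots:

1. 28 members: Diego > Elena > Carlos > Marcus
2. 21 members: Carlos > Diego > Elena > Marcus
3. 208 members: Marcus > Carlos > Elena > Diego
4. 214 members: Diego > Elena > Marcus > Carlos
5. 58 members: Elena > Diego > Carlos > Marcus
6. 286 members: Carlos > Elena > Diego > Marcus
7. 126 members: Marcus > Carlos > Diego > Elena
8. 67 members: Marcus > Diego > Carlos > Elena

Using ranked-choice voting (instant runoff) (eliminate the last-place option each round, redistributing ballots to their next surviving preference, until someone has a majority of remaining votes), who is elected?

Marcus

Round 1: Elena 58, Marcus 401, Carlos 307, Diego 242. Eliminate Elena.
Round 2: Marcus 401, Carlos 307, Diego 300. Eliminate Diego.
Round 3: Marcus 615, Carlos 393. Marcus has a majority.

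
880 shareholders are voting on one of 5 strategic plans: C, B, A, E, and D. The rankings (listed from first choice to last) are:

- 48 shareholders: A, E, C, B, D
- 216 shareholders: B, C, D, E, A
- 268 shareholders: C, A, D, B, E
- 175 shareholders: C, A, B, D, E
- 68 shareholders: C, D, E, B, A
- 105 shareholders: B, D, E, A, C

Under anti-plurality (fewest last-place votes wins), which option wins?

B

Last-place votes: C 105, B 0, A 284, E 443, D 48.
B is ranked last by the fewest voters, so B wins.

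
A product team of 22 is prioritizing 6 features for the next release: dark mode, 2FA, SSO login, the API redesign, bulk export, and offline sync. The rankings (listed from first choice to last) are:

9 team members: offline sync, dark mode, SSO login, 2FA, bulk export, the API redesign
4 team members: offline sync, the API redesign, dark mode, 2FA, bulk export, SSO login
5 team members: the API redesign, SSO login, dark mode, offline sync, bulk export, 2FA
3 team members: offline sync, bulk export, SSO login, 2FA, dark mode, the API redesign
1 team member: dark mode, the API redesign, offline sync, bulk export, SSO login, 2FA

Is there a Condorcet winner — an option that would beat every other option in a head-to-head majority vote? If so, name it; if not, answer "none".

offline sync vs dark mode: 16–6 for offline sync.
offline sync vs 2FA: 22–0 for offline sync.
offline sync vs SSO login: 17–5 for offline sync.
offline sync vs the API redesign: 16–6 for offline sync.
offline sync vs bulk export: 22–0 for offline sync.
offline sync beats every other option head-to-head.

offline sync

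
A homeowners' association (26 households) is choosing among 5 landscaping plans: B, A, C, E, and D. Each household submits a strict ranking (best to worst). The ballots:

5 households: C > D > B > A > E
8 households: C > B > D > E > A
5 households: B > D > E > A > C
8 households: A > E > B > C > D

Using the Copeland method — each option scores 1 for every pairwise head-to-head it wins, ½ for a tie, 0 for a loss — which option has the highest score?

B

B: beats A, E, and D; ties C → score 3.5.
A: ties C and E; loses to B and D → score 1.
C: beats D; ties B, A, and E → score 2.5.
E: ties A and C; loses to B and D → score 1.
D: beats A and E; loses to B and C → score 2.
B has the best pairwise record.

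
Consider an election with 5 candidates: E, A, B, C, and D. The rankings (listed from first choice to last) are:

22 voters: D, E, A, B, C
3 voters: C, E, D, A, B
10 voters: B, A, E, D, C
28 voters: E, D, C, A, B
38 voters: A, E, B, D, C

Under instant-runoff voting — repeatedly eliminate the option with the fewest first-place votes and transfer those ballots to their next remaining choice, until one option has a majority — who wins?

E

Round 1: E 28, A 38, B 10, C 3, D 22. Eliminate C.
Round 2: E 31, A 38, B 10, D 22. Eliminate B.
Round 3: E 31, A 48, D 22. Eliminate D.
Round 4: E 53, A 48. E has a majority.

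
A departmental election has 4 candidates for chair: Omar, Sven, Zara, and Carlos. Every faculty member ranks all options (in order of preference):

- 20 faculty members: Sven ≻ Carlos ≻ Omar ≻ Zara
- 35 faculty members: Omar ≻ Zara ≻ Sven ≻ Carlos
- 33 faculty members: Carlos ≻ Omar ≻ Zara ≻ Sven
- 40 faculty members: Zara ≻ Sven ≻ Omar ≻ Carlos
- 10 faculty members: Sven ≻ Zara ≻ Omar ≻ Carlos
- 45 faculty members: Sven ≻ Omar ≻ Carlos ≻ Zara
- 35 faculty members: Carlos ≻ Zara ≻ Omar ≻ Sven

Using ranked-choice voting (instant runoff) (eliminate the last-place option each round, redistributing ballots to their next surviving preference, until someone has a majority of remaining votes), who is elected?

Round 1: Omar 35, Sven 75, Zara 40, Carlos 68. Eliminate Omar.
Round 2: Sven 75, Zara 75, Carlos 68. Eliminate Carlos.
Round 3: Sven 75, Zara 143. Zara has a majority.

Zara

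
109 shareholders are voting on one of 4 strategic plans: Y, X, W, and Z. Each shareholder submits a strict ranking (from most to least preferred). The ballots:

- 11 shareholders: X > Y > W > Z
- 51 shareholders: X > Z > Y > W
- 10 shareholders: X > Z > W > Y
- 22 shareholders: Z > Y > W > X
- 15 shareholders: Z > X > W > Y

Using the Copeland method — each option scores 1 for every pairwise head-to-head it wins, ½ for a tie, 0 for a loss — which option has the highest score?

Y: beats W; loses to X and Z → score 1.
X: beats Y, W, and Z → score 3.
W: loses to Y, X, and Z → score 0.
Z: beats Y and W; loses to X → score 2.
X has the best pairwise record.

X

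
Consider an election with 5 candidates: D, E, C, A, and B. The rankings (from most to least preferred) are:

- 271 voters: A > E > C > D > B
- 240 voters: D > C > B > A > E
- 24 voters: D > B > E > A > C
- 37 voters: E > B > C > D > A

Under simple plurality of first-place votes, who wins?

A

First-place votes: D 264, E 37, C 0, A 271, B 0.
A has the most first-place votes.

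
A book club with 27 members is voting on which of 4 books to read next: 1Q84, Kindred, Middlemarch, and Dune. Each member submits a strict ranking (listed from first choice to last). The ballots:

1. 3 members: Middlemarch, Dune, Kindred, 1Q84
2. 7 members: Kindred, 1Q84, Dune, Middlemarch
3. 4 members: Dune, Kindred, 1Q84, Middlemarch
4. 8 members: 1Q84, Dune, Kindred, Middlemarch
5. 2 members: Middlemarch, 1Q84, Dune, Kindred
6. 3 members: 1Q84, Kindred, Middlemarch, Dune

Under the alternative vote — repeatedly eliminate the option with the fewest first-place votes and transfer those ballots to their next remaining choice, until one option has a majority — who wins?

Kindred

Round 1: 1Q84 11, Kindred 7, Middlemarch 5, Dune 4. Eliminate Dune.
Round 2: 1Q84 11, Kindred 11, Middlemarch 5. Eliminate Middlemarch.
Round 3: 1Q84 13, Kindred 14. Kindred has a majority.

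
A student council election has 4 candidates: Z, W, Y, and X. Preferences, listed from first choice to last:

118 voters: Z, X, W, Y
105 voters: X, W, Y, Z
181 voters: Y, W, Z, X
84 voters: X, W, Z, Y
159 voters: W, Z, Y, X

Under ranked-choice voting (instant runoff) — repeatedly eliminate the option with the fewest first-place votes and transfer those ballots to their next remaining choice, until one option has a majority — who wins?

Y

Round 1: Z 118, W 159, Y 181, X 189. Eliminate Z.
Round 2: W 159, Y 181, X 307. Eliminate W.
Round 3: Y 340, X 307. Y has a majority.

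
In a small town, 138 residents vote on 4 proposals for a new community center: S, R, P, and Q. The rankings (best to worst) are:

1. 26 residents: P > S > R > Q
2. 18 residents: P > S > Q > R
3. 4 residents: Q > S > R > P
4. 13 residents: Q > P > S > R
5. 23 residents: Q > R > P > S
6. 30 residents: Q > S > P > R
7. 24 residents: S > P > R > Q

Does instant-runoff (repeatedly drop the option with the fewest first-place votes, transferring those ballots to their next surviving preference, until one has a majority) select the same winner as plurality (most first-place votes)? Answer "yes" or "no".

Instant-runoff — R1 S 24, R 0, P 44, Q 70 (Q winner). Winner: Q.
Plurality — first-place votes: S 24, R 0, P 44, Q 70. Winner: Q.
The two methods agree.

yes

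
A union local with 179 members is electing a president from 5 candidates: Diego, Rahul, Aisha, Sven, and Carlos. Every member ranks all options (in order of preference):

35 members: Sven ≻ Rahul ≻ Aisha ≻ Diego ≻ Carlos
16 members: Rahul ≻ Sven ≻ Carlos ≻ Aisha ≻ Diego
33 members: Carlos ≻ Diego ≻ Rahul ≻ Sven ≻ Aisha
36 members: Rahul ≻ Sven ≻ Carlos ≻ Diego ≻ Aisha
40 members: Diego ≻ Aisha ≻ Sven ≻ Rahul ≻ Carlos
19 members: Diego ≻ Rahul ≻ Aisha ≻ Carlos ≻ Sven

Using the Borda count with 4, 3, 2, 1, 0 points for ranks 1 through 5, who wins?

Diego: 35·1 + 16·0 + 33·3 + 36·1 + 40·4 + 19·4 = 406
Rahul: 35·3 + 16·4 + 33·2 + 36·4 + 40·1 + 19·3 = 476
Aisha: 35·2 + 16·1 + 33·0 + 36·0 + 40·3 + 19·2 = 244
Sven: 35·4 + 16·3 + 33·1 + 36·3 + 40·2 + 19·0 = 409
Carlos: 35·0 + 16·2 + 33·4 + 36·2 + 40·0 + 19·1 = 255
Rahul has the highest Borda score (476).

Rahul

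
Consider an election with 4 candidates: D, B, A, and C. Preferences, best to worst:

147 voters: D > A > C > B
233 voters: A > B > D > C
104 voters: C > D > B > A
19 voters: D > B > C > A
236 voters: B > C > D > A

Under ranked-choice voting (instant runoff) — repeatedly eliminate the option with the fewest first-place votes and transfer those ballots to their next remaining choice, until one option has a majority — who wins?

Round 1: D 166, B 236, A 233, C 104. Eliminate C.
Round 2: D 270, B 236, A 233. Eliminate A.
Round 3: D 270, B 469. B has a majority.

B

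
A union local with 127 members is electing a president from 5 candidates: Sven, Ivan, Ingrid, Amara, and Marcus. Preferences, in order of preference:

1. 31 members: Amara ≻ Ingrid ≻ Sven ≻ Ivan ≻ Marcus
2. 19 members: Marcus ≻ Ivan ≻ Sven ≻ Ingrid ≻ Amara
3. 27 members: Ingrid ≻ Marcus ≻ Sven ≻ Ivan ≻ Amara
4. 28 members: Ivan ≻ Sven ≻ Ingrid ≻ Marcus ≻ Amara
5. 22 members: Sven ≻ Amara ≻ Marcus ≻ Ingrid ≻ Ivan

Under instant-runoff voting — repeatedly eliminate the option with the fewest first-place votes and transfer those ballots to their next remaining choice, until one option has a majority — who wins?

Round 1: Sven 22, Ivan 28, Ingrid 27, Amara 31, Marcus 19. Eliminate Marcus.
Round 2: Sven 22, Ivan 47, Ingrid 27, Amara 31. Eliminate Sven.
Round 3: Ivan 47, Ingrid 27, Amara 53. Eliminate Ingrid.
Round 4: Ivan 74, Amara 53. Ivan has a majority.

Ivan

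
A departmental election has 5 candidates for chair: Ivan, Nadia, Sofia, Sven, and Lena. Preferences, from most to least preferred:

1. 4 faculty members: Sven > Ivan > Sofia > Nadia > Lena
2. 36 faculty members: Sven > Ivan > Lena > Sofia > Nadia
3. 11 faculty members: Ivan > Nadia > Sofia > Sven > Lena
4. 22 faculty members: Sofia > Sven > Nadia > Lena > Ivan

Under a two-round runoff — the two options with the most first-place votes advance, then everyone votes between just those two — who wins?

Round 1 first-place votes: Ivan 11, Nadia 0, Sofia 22, Sven 40, Lena 0.
Sven and Sofia advance.
Runoff: Sven is preferred to Sofia by 40 voters; Sofia by 33.
Sven wins the runoff.

Sven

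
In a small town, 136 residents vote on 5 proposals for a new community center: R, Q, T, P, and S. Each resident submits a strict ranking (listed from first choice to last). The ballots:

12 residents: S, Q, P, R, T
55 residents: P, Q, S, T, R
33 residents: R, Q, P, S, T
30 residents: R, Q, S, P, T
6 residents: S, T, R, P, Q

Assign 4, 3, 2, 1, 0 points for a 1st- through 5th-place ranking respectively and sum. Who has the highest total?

R: 12·1 + 55·0 + 33·4 + 30·4 + 6·2 = 276
Q: 12·3 + 55·3 + 33·3 + 30·3 + 6·0 = 390
T: 12·0 + 55·1 + 33·0 + 30·0 + 6·3 = 73
P: 12·2 + 55·4 + 33·2 + 30·1 + 6·1 = 346
S: 12·4 + 55·2 + 33·1 + 30·2 + 6·4 = 275
Q has the highest Borda score (390).

Q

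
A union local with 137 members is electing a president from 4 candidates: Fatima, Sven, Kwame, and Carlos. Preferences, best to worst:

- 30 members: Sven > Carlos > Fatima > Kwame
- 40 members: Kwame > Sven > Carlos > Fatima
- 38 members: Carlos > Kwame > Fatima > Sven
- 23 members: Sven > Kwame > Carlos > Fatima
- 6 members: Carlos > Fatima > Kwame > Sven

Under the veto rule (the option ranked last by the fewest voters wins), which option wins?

Last-place votes: Fatima 63, Sven 44, Kwame 30, Carlos 0.
Carlos is ranked last by the fewest voters, so Carlos wins.

Carlos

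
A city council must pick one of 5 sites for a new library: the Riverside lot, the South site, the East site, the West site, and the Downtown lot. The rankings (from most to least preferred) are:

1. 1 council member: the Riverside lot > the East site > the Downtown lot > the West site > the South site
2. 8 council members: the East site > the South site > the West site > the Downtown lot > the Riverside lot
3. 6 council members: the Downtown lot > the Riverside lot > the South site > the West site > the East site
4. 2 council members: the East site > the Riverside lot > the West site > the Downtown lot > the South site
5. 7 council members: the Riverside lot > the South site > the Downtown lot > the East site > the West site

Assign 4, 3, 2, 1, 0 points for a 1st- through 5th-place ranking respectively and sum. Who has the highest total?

the South site

the Riverside lot: 1·4 + 8·0 + 6·3 + 2·3 + 7·4 = 56
the South site: 1·0 + 8·3 + 6·2 + 2·0 + 7·3 = 57
the East site: 1·3 + 8·4 + 6·0 + 2·4 + 7·1 = 50
the West site: 1·1 + 8·2 + 6·1 + 2·2 + 7·0 = 27
the Downtown lot: 1·2 + 8·1 + 6·4 + 2·1 + 7·2 = 50
the South site has the highest Borda score (57).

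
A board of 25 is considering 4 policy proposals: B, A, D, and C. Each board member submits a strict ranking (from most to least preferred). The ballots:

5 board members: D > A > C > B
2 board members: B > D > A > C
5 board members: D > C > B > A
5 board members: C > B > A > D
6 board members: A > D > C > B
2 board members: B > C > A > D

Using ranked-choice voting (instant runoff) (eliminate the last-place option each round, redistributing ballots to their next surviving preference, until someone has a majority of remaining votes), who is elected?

D

Round 1: B 4, A 6, D 10, C 5. Eliminate B.
Round 2: A 6, D 12, C 7. Eliminate A.
Round 3: D 18, C 7. D has a majority.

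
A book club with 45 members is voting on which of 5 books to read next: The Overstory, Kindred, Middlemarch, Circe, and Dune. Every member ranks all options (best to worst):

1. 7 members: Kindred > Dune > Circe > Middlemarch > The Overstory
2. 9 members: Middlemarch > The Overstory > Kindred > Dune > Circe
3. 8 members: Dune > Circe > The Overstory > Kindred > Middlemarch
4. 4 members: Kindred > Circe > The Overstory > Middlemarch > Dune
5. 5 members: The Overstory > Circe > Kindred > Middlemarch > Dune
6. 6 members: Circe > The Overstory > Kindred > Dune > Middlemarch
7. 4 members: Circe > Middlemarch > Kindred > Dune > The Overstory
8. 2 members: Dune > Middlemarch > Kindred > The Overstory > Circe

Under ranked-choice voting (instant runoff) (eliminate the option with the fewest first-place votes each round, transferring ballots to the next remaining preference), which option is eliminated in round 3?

Dune

Round 1: The Overstory 5, Kindred 11, Middlemarch 9, Circe 10, Dune 10. Eliminate The Overstory.
Round 2: Kindred 11, Middlemarch 9, Circe 15, Dune 10. Eliminate Middlemarch.
Round 3: Kindred 20, Circe 15, Dune 10. Eliminate Dune.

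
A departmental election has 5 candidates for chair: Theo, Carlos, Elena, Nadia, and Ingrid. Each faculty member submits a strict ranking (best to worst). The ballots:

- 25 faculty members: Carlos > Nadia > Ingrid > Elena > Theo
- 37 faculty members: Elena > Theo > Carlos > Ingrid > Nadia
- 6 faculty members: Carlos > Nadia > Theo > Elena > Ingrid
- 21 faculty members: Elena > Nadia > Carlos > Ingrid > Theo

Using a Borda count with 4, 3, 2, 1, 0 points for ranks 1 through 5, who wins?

Theo: 25·0 + 37·3 + 6·2 + 21·0 = 123
Carlos: 25·4 + 37·2 + 6·4 + 21·2 = 240
Elena: 25·1 + 37·4 + 6·1 + 21·4 = 263
Nadia: 25·3 + 37·0 + 6·3 + 21·3 = 156
Ingrid: 25·2 + 37·1 + 6·0 + 21·1 = 108
Elena has the highest Borda score (263).

Elena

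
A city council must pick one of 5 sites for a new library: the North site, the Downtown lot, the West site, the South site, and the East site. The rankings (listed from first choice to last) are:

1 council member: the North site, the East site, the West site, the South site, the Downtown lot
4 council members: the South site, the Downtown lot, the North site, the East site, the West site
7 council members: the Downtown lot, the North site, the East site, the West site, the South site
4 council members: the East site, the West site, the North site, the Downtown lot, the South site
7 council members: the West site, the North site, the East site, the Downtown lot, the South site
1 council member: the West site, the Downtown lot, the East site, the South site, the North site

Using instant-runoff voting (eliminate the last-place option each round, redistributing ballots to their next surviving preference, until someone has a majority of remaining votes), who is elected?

the West site

Round 1: the North site 1, the Downtown lot 7, the West site 8, the South site 4, the East site 4. Eliminate the North site.
Round 2: the Downtown lot 7, the West site 8, the South site 4, the East site 5. Eliminate the South site.
Round 3: the Downtown lot 11, the West site 8, the East site 5. Eliminate the East site.
Round 4: the Downtown lot 11, the West site 13. The West site has a majority.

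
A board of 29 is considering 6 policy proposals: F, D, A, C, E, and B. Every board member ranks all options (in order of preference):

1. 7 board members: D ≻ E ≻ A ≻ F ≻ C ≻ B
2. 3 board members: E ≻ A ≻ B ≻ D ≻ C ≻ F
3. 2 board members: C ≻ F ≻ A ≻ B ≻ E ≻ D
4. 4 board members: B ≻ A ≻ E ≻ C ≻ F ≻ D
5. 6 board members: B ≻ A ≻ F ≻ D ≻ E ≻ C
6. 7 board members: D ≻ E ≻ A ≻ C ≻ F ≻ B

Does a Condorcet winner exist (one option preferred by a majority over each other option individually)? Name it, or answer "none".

none

Checking pairwise contests:
D beats F 17–12.
A beats D 15–14.
E beats A 17–12.
D beats C 23–6.
D beats E 20–9.
F beats B 16–13.
Every option loses at least one head-to-head, so there is no Condorcet winner.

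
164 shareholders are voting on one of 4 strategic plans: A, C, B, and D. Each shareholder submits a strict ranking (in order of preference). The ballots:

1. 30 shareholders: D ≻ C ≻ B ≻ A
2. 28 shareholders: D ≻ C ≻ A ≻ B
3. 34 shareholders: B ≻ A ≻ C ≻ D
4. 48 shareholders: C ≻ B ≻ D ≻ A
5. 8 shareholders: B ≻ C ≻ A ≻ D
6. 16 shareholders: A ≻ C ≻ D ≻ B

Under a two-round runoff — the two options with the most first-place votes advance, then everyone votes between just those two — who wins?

Round 1 first-place votes: A 16, C 48, B 42, D 58.
D and C advance.
Runoff: D is preferred to C by 58 voters; C by 106.
C wins the runoff.

C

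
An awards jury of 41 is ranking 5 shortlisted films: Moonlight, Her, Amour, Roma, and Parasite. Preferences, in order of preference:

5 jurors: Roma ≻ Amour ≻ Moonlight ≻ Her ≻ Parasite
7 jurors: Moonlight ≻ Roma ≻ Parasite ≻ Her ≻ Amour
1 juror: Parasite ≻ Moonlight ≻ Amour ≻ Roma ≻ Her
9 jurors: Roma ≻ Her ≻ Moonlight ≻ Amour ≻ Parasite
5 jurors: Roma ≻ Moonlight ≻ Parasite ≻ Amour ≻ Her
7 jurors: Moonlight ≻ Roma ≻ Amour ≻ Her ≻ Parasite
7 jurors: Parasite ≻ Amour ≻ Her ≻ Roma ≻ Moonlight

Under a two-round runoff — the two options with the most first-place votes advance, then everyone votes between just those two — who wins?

Round 1 first-place votes: Moonlight 14, Her 0, Amour 0, Roma 19, Parasite 8.
Roma and Moonlight advance.
Runoff: Roma is preferred to Moonlight by 26 voters; Moonlight by 15.
Roma wins the runoff.

Roma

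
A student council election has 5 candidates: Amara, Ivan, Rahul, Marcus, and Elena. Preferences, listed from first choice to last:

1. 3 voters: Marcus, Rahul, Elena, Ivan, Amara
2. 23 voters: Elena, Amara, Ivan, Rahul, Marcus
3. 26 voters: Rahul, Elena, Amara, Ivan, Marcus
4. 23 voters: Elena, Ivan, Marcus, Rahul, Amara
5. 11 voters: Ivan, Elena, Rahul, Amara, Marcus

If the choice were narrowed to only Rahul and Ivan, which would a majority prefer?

Voters preferring Rahul to Ivan: 29; preferring Ivan to Rahul: 57.
Ivan wins the head-to-head.

Ivan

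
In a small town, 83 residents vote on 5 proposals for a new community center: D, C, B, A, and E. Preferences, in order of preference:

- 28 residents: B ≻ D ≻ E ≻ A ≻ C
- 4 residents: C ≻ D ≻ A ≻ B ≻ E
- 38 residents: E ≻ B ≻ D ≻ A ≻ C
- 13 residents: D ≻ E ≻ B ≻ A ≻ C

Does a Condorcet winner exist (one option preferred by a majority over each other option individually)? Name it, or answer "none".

Checking pairwise contests:
B beats D 66–17.
D beats C 79–4.
E beats B 51–32.
D beats A 83–0.
D beats E 45–38.
Every option loses at least one head-to-head, so there is no Condorcet winner.

none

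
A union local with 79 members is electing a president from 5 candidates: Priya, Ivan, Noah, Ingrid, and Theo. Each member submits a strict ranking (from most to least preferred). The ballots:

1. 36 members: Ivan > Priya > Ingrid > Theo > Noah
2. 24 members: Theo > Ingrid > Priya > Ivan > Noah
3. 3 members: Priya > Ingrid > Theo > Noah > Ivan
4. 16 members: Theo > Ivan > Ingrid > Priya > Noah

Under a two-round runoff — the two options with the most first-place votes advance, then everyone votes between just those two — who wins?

Theo

Round 1 first-place votes: Priya 3, Ivan 36, Noah 0, Ingrid 0, Theo 40.
Theo and Ivan advance.
Runoff: Theo is preferred to Ivan by 43 voters; Ivan by 36.
Theo wins the runoff.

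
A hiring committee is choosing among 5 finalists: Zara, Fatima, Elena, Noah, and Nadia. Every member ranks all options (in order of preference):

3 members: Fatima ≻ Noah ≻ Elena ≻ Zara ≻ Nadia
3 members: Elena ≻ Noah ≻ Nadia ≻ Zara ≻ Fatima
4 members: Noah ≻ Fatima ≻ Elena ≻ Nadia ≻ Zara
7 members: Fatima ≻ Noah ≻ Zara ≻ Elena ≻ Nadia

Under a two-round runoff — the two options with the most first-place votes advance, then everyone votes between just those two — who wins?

Fatima

Round 1 first-place votes: Zara 0, Fatima 10, Elena 3, Noah 4, Nadia 0.
Fatima and Noah advance.
Runoff: Fatima is preferred to Noah by 10 voters; Noah by 7.
Fatima wins the runoff.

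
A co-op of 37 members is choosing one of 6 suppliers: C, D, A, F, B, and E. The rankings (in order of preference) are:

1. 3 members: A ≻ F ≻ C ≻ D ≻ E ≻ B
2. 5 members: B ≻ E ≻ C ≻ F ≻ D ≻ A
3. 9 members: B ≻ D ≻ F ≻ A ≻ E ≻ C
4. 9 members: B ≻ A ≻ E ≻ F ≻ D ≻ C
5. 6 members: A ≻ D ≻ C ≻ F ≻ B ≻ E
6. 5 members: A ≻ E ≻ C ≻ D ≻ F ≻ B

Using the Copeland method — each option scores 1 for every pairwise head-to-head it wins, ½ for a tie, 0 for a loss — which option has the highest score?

C: loses to D, A, F, B, and E → score 0.
D: beats C and F; loses to A, B, and E → score 2.
A: beats C, D, F, and E; loses to B → score 4.
F: beats C; loses to D, A, B, and E → score 1.
B: beats C, D, A, F, and E → score 5.
E: beats C, D, and F; loses to A and B → score 3.
B has the best pairwise record.

B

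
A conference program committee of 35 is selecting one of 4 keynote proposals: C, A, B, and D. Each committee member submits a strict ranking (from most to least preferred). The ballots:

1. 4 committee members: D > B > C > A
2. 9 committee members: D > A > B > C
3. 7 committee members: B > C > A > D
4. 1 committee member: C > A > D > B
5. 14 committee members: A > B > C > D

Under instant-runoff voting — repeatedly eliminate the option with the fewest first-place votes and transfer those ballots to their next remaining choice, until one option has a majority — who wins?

A

Round 1: C 1, A 14, B 7, D 13. Eliminate C.
Round 2: A 15, B 7, D 13. Eliminate B.
Round 3: A 22, D 13. A has a majority.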